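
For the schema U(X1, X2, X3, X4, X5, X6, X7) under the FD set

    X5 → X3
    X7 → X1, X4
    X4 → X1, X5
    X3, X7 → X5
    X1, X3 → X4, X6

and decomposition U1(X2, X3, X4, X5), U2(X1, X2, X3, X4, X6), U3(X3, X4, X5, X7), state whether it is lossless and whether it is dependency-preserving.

lossy but dependency-preserving

Lossless test (chase): Rows 1 and 2 agree on X4; apply X4→X1, X5 and equate their X1, X5 entries. Rows 1 and 3 agree on X4; apply X4→X1, X5 and equate their X1, X5 entries. Rows 1 and 2 agree on X1, X3; apply X1, X3→X4, X6 and equate their X4, X6 entries. Rows 1 and 3 agree on X1, X3; apply X1, X3→X4, X6 and equate their X4, X6 entries. No row becomes fully distinguished — the join is lossy.
Dependency preservation: X7 → X1, X4; X4 → X1, X5 are not contained in any single fragment, but the restricted closure of each left-hand side across the fragments still reaches the right-hand side; the remaining FDs each lie inside some fragment. All dependencies are preserved.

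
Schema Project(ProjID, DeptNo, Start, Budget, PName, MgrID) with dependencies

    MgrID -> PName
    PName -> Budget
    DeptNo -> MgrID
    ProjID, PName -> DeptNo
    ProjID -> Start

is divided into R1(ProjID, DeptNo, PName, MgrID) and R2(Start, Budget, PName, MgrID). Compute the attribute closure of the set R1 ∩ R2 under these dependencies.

R1 ∩ R2 = {PName, MgrID}.
PName → Budget applies, adding Budget
Closure: {Budget, PName, MgrID}.

Budget, PName, MgrID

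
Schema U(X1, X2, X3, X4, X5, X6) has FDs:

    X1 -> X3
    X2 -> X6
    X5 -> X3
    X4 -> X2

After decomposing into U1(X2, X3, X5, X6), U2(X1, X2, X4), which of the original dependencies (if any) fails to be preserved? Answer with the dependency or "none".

X1 -> X3

Check X1 → X3: no single fragment contains all of {X1, X3}, and the restricted closure of {X1} across the fragments never reaches {X3}.
X2 → X6 is preserved.
X5 → X3 is preserved.
X4 → X2 is preserved.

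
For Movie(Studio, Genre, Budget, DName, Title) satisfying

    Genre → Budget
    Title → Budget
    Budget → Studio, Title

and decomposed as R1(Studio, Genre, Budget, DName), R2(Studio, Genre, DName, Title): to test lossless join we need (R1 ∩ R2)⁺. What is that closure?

Studio, Genre, Budget, DName, Title

R1 ∩ R2 = {Studio, Genre, DName}.
Genre → Budget applies, adding Budget
Budget → Studio, Title applies, adding Title
Closure: {Studio, Genre, Budget, DName, Title}.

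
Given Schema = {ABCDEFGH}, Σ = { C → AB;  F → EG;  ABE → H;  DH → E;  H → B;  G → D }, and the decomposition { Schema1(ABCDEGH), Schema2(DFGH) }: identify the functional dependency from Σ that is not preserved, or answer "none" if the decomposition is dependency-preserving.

Check F → EG: no single fragment contains all of {EFG}, and the restricted closure of {F} across the fragments never reaches {EG}.
C → AB is preserved.
ABE → H is preserved.
DH → E is preserved.
H → B is preserved.
G → D is preserved.

F → EG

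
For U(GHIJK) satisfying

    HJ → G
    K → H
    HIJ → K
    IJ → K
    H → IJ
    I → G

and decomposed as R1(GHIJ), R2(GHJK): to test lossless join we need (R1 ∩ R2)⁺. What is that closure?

R1 ∩ R2 = {GHJ}.
H → IJ applies, adding I
HIJ → K applies, adding K
Closure: {GHIJK}.

GHIJK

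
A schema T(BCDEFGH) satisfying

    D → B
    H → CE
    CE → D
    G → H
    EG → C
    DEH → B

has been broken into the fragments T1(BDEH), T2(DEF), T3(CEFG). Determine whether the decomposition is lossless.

No

Chase test. Columns are BCDEFGH; row i has aⱼ where attribute j ∈ Ti, else bᵢⱼ.
Initial tableau (one row per fragment):
  row 1: a1 b12 a3 a4 b15 b16 a7
  row 2: b21 b22 a3 a4 a5 b26 b27
  row 3: b31 a2 b33 a4 a5 a6 b37
Rows 1 and 2 agree on D; apply D→B and equate their B entries.
No row becomes fully distinguished — the join is lossy.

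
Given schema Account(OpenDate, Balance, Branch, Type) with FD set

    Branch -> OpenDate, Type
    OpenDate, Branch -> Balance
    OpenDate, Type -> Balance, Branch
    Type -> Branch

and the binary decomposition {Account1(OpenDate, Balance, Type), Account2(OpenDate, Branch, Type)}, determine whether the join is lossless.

Common attributes: Account1 ∩ Account2 = {OpenDate, Type}.
Closure of {OpenDate, Type}: OpenDate, Type → Balance, Branch applies, adding Balance, Branch. So (OpenDate, Type)⁺ = {OpenDate, Balance, Branch, Type}.
This closure contains every attribute of Account1, so Account1 ∩ Account2 → Account1. The join is lossless.

Yes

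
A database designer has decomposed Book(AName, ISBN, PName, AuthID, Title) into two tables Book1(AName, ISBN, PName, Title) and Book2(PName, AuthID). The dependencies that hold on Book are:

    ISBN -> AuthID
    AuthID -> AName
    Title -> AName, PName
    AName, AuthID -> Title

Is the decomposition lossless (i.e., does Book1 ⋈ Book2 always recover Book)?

Common attributes: Book1 ∩ Book2 = {PName}.
No dependency enlarges {PName}, so (PName)⁺ = {PName}.
The closure contains neither all of Book1 = {AName, ISBN, PName, Title} nor all of Book2 = {PName, AuthID}, so the common attributes are not a superkey of either fragment. The join is lossy.

No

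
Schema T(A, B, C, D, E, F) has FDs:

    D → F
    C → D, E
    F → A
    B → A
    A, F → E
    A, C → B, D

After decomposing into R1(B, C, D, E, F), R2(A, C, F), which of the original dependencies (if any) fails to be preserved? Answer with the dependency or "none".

B → A

Check B → A: no single fragment contains all of {A, B}, and the restricted closure of {B} across the fragments never reaches {A}.
D → F is preserved.
C → D, E is preserved.
F → A is preserved.
A, F → E is preserved.
A, C → B, D is preserved.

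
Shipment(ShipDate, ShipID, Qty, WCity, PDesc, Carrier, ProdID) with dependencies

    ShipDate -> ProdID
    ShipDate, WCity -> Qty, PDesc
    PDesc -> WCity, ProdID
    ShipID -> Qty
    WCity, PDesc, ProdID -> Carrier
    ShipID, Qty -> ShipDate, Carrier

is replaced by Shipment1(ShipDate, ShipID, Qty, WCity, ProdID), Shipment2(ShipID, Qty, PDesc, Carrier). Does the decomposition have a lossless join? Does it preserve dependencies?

Lossless test: (ShipID, Qty)⁺ = {ShipDate, ShipID, Qty, Carrier, ProdID}, which is a superkey of neither fragment — lossy.
Dependency preservation: the restricted closure of {ShipDate, WCity} across the fragments never reaches {Qty, PDesc}, so ShipDate, WCity → Qty, PDesc cannot be enforced without a join — not preserved.

lossy and not dependency-preserving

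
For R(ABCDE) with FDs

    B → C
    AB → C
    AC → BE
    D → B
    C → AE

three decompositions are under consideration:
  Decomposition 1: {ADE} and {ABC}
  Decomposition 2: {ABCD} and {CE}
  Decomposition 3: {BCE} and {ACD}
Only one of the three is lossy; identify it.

Decomposition 1

Decomposition 1: common = {A}, closure = {A} → lossy.
Decomposition 2: common = {C}, closure = {ABCE} → lossless.
Decomposition 3: common = {C}, closure = {ABCE} → lossless.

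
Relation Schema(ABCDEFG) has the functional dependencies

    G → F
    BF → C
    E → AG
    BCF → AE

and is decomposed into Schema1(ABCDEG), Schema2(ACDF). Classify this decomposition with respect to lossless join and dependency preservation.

lossy and not dependency-preserving

Lossless test: (ACD)⁺ = {ACD}, which is a superkey of neither fragment — lossy.
Dependency preservation: the restricted closure of {G} across the fragments never reaches {F}, so G → F cannot be enforced without a join — not preserved.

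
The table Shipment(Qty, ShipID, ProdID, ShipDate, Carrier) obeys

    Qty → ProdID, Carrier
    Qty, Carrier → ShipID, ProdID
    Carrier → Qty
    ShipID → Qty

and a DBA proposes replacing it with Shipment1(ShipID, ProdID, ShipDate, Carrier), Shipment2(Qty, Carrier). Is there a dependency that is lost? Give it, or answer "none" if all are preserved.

none

Qty → ProdID, Carrier: restricted closure across fragments reaches ProdID, Carrier.
Qty, Carrier → ShipID, ProdID: restricted closure across fragments reaches ShipID, ProdID.
Carrier → Qty lies within Shipment2.
ShipID → Qty: restricted closure across fragments reaches Qty.
Every dependency is enforceable on the fragments, so the decomposition is dependency-preserving.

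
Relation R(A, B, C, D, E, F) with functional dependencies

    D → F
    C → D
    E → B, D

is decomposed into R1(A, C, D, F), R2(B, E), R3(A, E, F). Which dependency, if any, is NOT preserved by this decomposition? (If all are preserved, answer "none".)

Check E → B, D: no single fragment contains all of {B, D, E}, and the restricted closure of {E} across the fragments never reaches {B, D}.
D → F is preserved.
C → D is preserved.

E → B, D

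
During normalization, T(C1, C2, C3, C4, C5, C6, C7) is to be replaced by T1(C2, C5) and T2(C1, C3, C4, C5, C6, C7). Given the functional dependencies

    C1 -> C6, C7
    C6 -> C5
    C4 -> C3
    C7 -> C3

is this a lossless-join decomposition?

No

Common attributes: T1 ∩ T2 = {C5}.
No dependency enlarges {C5}, so (C5)⁺ = {C5}.
The closure contains neither all of T1 = {C2, C5} nor all of T2 = {C1, C3, C4, C5, C6, C7}, so the common attributes are not a superkey of either fragment. The join is lossy.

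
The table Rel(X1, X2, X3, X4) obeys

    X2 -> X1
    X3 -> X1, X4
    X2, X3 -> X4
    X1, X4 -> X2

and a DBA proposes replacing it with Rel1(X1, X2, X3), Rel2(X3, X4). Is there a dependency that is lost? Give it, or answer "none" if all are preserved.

X1, X4 -> X2

Check X1, X4 → X2: no single fragment contains all of {X1, X2, X4}, and the restricted closure of {X1, X4} across the fragments never reaches {X2}.
X2 → X1 is preserved.
X3 → X1, X4 is preserved.
X2, X3 → X4 is preserved.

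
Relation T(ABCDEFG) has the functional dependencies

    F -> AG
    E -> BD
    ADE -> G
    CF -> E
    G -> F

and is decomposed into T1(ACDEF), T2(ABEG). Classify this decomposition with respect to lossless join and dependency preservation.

lossless but not dependency-preserving

Lossless test: (AE)⁺ = {ABDEFG}, which contains all of one fragment — lossless.
Dependency preservation: the restricted closure of {F} across the fragments never reaches {AG}, so F → AG cannot be enforced without a join — not preserved.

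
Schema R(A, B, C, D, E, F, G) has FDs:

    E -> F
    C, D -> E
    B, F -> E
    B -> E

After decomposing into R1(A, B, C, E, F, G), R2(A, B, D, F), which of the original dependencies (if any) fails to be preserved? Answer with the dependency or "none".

Check C, D → E: no single fragment contains all of {C, D, E}, and the restricted closure of {C, D} across the fragments never reaches {E}.
E → F is preserved.
B, F → E is preserved.
B → E is preserved.

C, D -> E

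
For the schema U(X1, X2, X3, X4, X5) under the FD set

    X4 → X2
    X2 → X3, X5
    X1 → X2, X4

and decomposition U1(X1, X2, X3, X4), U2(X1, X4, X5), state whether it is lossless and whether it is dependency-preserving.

lossless but not dependency-preserving

Lossless test: (X1, X4)⁺ = {X1, X2, X3, X4, X5}, which contains all of one fragment — lossless.
Dependency preservation: the restricted closure of {X2} across the fragments never reaches {X3, X5}, so X2 → X3, X5 cannot be enforced without a join — not preserved.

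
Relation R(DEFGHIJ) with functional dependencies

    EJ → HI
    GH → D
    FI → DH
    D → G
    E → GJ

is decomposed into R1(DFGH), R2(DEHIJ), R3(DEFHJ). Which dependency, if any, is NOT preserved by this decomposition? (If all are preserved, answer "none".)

Check FI → DH: no single fragment contains all of {DFHI}, and the restricted closure of {FI} across the fragments never reaches {DH}.
EJ → HI is preserved.
GH → D is preserved.
D → G is preserved.
E → GJ is preserved.

FI → DH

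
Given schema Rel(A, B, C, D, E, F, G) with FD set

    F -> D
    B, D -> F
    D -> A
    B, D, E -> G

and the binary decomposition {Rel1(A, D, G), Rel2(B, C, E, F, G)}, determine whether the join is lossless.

No

Common attributes: Rel1 ∩ Rel2 = {G}.
No dependency enlarges {G}, so (G)⁺ = {G}.
The closure contains neither all of Rel1 = {A, D, G} nor all of Rel2 = {B, C, E, F, G}, so the common attributes are not a superkey of either fragment. The join is lossy.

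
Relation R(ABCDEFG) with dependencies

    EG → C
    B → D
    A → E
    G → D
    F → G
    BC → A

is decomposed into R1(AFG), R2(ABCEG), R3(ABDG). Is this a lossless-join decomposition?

No

Chase test. Columns are ABCDEFG; row i has aⱼ where attribute j ∈ Ri, else bᵢⱼ.
Initial tableau (one row per fragment):
  row 1: a1 b12 b13 b14 b15 a6 a7
  row 2: a1 a2 a3 b24 a5 b26 a7
  row 3: a1 a2 b33 a4 b35 b36 a7
Rows 2 and 3 agree on B; apply B→D and equate their D entries.
Rows 1 and 2 agree on A; apply A→E and equate their E entries.
Rows 1 and 3 agree on A; apply A→E and equate their E entries.
Rows 1 and 2 agree on G; apply G→D and equate their D entries.
Rows 1 and 2 agree on EG; apply EG→C and equate their C entries.
Rows 1 and 3 agree on EG; apply EG→C and equate their C entries.
No row becomes fully distinguished — the join is lossy.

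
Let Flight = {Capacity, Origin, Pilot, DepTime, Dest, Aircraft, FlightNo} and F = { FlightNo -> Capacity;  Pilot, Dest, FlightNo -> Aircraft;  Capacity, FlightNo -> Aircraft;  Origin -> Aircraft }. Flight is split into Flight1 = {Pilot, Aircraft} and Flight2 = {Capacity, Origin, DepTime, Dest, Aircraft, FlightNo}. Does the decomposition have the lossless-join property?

No

Common attributes: Flight1 ∩ Flight2 = {Aircraft}.
No dependency enlarges {Aircraft}, so (Aircraft)⁺ = {Aircraft}.
The closure contains neither all of Flight1 = {Pilot, Aircraft} nor all of Flight2 = {Capacity, Origin, DepTime, Dest, Aircraft, FlightNo}, so the common attributes are not a superkey of either fragment. The join is lossy.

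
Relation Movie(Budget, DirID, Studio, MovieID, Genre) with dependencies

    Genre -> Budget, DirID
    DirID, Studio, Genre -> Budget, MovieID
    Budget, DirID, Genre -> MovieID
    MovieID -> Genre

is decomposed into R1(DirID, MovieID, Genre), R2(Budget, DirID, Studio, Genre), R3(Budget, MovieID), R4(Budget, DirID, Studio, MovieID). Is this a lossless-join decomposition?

Chase test. Columns are Budget, DirID, Studio, MovieID, Genre; row i has aⱼ where attribute j ∈ Ri, else bᵢⱼ.
Initial tableau (one row per fragment):
  row 1: b11 a2 b13 a4 a5
  row 2: a1 a2 a3 b24 a5
  row 3: a1 b32 b33 a4 b35
  row 4: a1 a2 a3 a4 b45
Rows 1 and 2 agree on Genre; apply Genre→Budget, DirID and equate their Budget, DirID entries.
Rows 1 and 2 agree on Budget, DirID, Genre; apply Budget, DirID, Genre→MovieID and equate their MovieID entries.
Rows 1 and 3 agree on MovieID; apply MovieID→Genre and equate their Genre entries.
Rows 1 and 4 agree on MovieID; apply MovieID→Genre and equate their Genre entries.
Rows 1 and 3 agree on Genre; apply Genre→Budget, DirID and equate their Budget, DirID entries.
Row 2 is now all distinguished symbols — the join is lossless.

Yes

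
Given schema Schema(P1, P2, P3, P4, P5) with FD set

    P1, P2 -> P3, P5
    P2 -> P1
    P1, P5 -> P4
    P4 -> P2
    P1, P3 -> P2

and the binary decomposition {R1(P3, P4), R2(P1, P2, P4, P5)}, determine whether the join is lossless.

Common attributes: R1 ∩ R2 = {P4}.
Closure of {P4}: P4 → P2 applies, adding P2; P2 → P1 applies, adding P1; P1, P2 → P3, P5 applies, adding P3, P5. So (P4)⁺ = {P1, P2, P3, P4, P5}.
This closure contains every attribute of R1, so R1 ∩ R2 → R1. The join is lossless.

Yes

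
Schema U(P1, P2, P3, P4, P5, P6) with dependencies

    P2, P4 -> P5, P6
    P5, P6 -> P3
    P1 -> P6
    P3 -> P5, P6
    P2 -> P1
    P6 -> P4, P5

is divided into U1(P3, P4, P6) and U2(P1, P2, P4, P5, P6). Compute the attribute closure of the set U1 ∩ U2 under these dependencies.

U1 ∩ U2 = {P4, P6}.
P6 → P4, P5 applies, adding P5
P5, P6 → P3 applies, adding P3
Closure: {P3, P4, P5, P6}.

P3, P4, P5, P6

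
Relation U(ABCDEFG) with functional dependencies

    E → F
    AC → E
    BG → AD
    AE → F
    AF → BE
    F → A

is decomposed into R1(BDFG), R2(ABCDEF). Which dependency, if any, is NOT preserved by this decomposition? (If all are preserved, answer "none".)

BG → AD

Check BG → AD: no single fragment contains all of {ABDG}, and the restricted closure of {BG} across the fragments never reaches {AD}.
E → F is preserved.
AC → E is preserved.
AE → F is preserved.
AF → BE is preserved.
F → A is preserved.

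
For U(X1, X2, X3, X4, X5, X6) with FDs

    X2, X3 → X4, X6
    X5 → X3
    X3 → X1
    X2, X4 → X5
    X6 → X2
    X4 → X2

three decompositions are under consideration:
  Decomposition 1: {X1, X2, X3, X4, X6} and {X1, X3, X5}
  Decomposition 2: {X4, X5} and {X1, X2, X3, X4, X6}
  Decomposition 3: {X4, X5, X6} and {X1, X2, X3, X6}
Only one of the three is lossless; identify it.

Decomposition 1: common = {X1, X3}, closure = {X1, X3} → lossy.
Decomposition 2: common = {X4}, closure = {X1, X2, X3, X4, X5, X6} → lossless.
Decomposition 3: common = {X6}, closure = {X2, X6} → lossy.

Decomposition 2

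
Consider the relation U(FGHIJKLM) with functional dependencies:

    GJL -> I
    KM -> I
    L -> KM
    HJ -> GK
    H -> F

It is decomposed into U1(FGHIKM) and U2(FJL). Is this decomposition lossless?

Common attributes: U1 ∩ U2 = {F}.
No dependency enlarges {F}, so (F)⁺ = {F}.
The closure contains neither all of U1 = {FGHIKM} nor all of U2 = {FJL}, so the common attributes are not a superkey of either fragment. The join is lossy.

No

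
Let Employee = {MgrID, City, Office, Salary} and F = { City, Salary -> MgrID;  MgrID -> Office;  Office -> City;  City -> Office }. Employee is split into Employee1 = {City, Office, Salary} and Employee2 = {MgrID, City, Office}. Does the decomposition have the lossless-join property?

No

Common attributes: Employee1 ∩ Employee2 = {City, Office}.
No dependency enlarges {City, Office}, so (City, Office)⁺ = {City, Office}.
The closure contains neither all of Employee1 = {City, Office, Salary} nor all of Employee2 = {MgrID, City, Office}, so the common attributes are not a superkey of either fragment. The join is lossy.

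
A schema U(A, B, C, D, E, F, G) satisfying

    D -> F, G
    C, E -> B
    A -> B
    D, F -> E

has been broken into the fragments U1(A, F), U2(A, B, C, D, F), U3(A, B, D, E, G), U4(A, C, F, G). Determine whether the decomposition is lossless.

Yes

Chase test. Columns are A, B, C, D, E, F, G; row i has aⱼ where attribute j ∈ Ui, else bᵢⱼ.
Initial tableau (one row per fragment):
  row 1: a1 b12 b13 b14 b15 a6 b17
  row 2: a1 a2 a3 a4 b25 a6 b27
  row 3: a1 a2 b33 a4 a5 b36 a7
  row 4: a1 b42 a3 b44 b45 a6 a7
Rows 2 and 3 agree on D; apply D→F, G and equate their F, G entries.
Rows 1 and 2 agree on A; apply A→B and equate their B entries.
Rows 1 and 4 agree on A; apply A→B and equate their B entries.
Rows 2 and 3 agree on D, F; apply D, F→E and equate their E entries.
Row 2 is now all distinguished symbols — the join is lossless.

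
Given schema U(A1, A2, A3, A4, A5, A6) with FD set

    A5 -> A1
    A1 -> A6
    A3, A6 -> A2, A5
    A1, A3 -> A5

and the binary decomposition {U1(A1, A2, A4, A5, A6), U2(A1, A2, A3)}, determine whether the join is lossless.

Common attributes: U1 ∩ U2 = {A1, A2}.
Closure of {A1, A2}: A1 → A6 applies, adding A6. So (A1, A2)⁺ = {A1, A2, A6}.
The closure contains neither all of U1 = {A1, A2, A4, A5, A6} nor all of U2 = {A1, A2, A3}, so the common attributes are not a superkey of either fragment. The join is lossy.

No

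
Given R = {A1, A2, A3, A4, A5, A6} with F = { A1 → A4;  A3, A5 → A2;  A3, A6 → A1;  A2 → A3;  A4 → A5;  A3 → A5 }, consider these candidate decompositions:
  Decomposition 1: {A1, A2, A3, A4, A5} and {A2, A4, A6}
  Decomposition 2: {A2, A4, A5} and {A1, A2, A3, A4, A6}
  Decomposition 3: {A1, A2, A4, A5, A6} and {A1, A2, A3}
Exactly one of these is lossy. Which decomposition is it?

Decomposition 1: common = {A2, A4}, closure = {A2, A3, A4, A5} → lossy.
Decomposition 2: common = {A2, A4}, closure = {A2, A3, A4, A5} → lossless.
Decomposition 3: common = {A1, A2}, closure = {A1, A2, A3, A4, A5} → lossless.

Decomposition 1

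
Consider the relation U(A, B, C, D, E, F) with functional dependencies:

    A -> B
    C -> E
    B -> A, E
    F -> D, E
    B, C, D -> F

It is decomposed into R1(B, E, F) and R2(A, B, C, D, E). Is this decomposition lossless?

No

Common attributes: R1 ∩ R2 = {B, E}.
Closure of {B, E}: B → A, E applies, adding A. So (B, E)⁺ = {A, B, E}.
The closure contains neither all of R1 = {B, E, F} nor all of R2 = {A, B, C, D, E}, so the common attributes are not a superkey of either fragment. The join is lossy.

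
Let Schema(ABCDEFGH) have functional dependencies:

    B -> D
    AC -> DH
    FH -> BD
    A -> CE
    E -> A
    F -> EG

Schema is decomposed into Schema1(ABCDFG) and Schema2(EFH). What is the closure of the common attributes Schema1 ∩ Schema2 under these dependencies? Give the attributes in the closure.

Schema1 ∩ Schema2 = {F}.
F → EG applies, adding EG
E → A applies, adding A
A → CE applies, adding C
AC → DH applies, adding DH
FH → BD applies, adding B
Closure: {ABCDEFGH}.

ABCDEFGH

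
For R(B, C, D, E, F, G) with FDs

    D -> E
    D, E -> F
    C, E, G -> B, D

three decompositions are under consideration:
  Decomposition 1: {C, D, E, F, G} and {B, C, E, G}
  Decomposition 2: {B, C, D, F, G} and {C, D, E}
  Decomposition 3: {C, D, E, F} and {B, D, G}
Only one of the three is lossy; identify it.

Decomposition 1: common = {C, E, G}, closure = {B, C, D, E, F, G} → lossless.
Decomposition 2: common = {C, D}, closure = {C, D, E, F} → lossless.
Decomposition 3: common = {D}, closure = {D, E, F} → lossy.

Decomposition 3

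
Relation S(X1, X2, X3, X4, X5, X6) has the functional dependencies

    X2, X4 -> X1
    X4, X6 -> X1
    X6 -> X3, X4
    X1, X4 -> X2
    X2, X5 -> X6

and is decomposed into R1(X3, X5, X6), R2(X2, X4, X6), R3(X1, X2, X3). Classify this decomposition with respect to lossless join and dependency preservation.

Lossless test (chase): Rows 1 and 2 agree on X6; apply X6→X3, X4 and equate their X3, X4 entries. Rows 1 and 2 agree on X4, X6; apply X4, X6→X1 and equate their X1 entries. Rows 1 and 2 agree on X1, X4; apply X1, X4→X2 and equate their X2 entries. No row becomes fully distinguished — the join is lossy.
Dependency preservation: the restricted closure of {X2, X4} across the fragments never reaches {X1}, so X2, X4 → X1 cannot be enforced without a join — not preserved.

lossy and not dependency-preserving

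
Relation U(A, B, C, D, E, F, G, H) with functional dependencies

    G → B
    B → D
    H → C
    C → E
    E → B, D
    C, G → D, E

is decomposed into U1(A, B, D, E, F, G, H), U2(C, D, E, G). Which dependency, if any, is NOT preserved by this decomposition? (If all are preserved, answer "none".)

Check H → C: no single fragment contains all of {C, H}, and the restricted closure of {H} across the fragments never reaches {C}.
G → B is preserved.
B → D is preserved.
C → E is preserved.
E → B, D is preserved.
C, G → D, E is preserved.

H → C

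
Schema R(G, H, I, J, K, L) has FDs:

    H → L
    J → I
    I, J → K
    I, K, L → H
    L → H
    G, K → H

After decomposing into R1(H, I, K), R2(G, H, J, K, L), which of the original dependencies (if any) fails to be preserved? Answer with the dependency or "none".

J → I

Check J → I: no single fragment contains all of {I, J}, and the restricted closure of {J} across the fragments never reaches {I}.
H → L is preserved.
I, J → K is preserved.
I, K, L → H is preserved.
L → H is preserved.
G, K → H is preserved.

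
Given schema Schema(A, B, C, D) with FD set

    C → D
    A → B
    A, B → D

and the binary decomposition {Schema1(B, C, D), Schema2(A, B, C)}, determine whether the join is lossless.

Common attributes: Schema1 ∩ Schema2 = {B, C}.
Closure of {B, C}: C → D applies, adding D. So (B, C)⁺ = {B, C, D}.
This closure contains every attribute of Schema1, so Schema1 ∩ Schema2 → Schema1. The join is lossless.

Yes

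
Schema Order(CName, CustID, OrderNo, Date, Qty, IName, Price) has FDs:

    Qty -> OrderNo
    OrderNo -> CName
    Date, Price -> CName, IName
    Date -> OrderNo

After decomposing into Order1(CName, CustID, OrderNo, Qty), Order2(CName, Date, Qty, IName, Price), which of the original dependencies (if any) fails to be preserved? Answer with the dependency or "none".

Date -> OrderNo

Check Date → OrderNo: no single fragment contains all of {OrderNo, Date}, and the restricted closure of {Date} across the fragments never reaches {OrderNo}.
Qty → OrderNo is preserved.
OrderNo → CName is preserved.
Date, Price → CName, IName is preserved.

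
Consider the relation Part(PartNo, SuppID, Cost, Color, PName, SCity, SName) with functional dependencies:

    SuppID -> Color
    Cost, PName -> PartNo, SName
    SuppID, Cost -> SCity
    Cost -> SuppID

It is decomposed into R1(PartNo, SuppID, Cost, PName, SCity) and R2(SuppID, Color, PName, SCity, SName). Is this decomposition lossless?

Common attributes: R1 ∩ R2 = {SuppID, PName, SCity}.
Closure of {SuppID, PName, SCity}: SuppID → Color applies, adding Color. So (SuppID, PName, SCity)⁺ = {SuppID, Color, PName, SCity}.
The closure contains neither all of R1 = {PartNo, SuppID, Cost, PName, SCity} nor all of R2 = {SuppID, Color, PName, SCity, SName}, so the common attributes are not a superkey of either fragment. The join is lossy.

No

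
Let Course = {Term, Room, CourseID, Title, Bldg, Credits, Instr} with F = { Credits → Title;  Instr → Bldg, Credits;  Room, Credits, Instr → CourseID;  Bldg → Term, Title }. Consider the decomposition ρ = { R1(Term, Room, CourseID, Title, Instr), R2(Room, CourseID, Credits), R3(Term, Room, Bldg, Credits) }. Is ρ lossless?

No

Chase test. Columns are Term, Room, CourseID, Title, Bldg, Credits, Instr; row i has aⱼ where attribute j ∈ Ri, else bᵢⱼ.
Initial tableau (one row per fragment):
  row 1: a1 a2 a3 a4 b15 b16 a7
  row 2: b21 a2 a3 b24 b25 a6 b27
  row 3: a1 a2 b33 b34 a5 a6 b37
Rows 2 and 3 agree on Credits; apply Credits→Title and equate their Title entries.
No row becomes fully distinguished — the join is lossy.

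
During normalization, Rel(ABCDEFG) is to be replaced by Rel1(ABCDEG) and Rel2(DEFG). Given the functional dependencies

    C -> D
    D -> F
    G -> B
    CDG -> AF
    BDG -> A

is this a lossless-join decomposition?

Yes

Common attributes: Rel1 ∩ Rel2 = {DEG}.
Closure of {DEG}: D → F applies, adding F; G → B applies, adding B; BDG → A applies, adding A. So (DEG)⁺ = {ABDEFG}.
This closure contains every attribute of Rel2, so Rel1 ∩ Rel2 → Rel2. The join is lossless.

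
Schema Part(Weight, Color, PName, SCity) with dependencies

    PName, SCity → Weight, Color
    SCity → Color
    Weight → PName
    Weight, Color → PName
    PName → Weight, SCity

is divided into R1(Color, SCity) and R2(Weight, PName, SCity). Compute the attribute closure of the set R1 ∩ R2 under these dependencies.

R1 ∩ R2 = {SCity}.
SCity → Color applies, adding Color
Closure: {Color, SCity}.

Color, SCity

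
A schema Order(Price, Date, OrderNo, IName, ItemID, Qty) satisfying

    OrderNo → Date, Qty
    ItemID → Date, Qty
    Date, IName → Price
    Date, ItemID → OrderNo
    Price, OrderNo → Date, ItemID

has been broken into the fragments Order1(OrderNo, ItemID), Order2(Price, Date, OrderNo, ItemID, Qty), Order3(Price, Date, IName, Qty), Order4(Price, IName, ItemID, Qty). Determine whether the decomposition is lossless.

Yes

Chase test. Columns are Price, Date, OrderNo, IName, ItemID, Qty; row i has aⱼ where attribute j ∈ Orderi, else bᵢⱼ.
Initial tableau (one row per fragment):
  row 1: b11 b12 a3 b14 a5 b16
  row 2: a1 a2 a3 b24 a5 a6
  row 3: a1 a2 b33 a4 b35 a6
  row 4: a1 b42 b43 a4 a5 a6
Rows 1 and 2 agree on OrderNo; apply OrderNo→Date, Qty and equate their Date, Qty entries.
Rows 1 and 4 agree on ItemID; apply ItemID→Date, Qty and equate their Date, Qty entries.
Rows 1 and 4 agree on Date, ItemID; apply Date, ItemID→OrderNo and equate their OrderNo entries.
Row 4 is now all distinguished symbols — the join is lossless.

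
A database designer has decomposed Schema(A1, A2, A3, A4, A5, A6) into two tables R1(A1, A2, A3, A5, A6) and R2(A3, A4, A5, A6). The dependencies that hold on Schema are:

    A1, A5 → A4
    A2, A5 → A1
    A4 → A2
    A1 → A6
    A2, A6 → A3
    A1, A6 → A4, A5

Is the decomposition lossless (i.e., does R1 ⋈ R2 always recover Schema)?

Common attributes: R1 ∩ R2 = {A3, A5, A6}.
No dependency enlarges {A3, A5, A6}, so (A3, A5, A6)⁺ = {A3, A5, A6}.
The closure contains neither all of R1 = {A1, A2, A3, A5, A6} nor all of R2 = {A3, A4, A5, A6}, so the common attributes are not a superkey of either fragment. The join is lossy.

No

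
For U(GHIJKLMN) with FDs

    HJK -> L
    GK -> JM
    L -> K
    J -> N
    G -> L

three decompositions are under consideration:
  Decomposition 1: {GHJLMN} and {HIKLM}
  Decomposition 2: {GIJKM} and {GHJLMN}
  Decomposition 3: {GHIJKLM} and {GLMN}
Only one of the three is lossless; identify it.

Decomposition 3

Decomposition 1: common = {HLM}, closure = {HKLM} → lossy.
Decomposition 2: common = {GJM}, closure = {GJKLMN} → lossy.
Decomposition 3: common = {GLM}, closure = {GJKLMN} → lossless.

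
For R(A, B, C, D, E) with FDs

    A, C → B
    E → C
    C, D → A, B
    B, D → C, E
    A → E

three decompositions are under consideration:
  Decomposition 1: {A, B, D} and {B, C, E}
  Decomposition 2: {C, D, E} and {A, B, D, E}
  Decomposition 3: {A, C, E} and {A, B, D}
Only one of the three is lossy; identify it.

Decomposition 1

Decomposition 1: common = {B}, closure = {B} → lossy.
Decomposition 2: common = {D, E}, closure = {A, B, C, D, E} → lossless.
Decomposition 3: common = {A}, closure = {A, B, C, E} → lossless.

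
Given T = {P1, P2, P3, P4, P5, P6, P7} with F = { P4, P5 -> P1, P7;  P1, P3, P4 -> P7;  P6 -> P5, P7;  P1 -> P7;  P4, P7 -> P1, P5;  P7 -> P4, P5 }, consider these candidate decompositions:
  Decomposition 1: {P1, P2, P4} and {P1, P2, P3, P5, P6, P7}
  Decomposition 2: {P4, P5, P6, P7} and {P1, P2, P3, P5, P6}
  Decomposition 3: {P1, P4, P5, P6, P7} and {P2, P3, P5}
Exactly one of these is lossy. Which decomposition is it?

Decomposition 3

Decomposition 1: common = {P1, P2}, closure = {P1, P2, P4, P5, P7} → lossless.
Decomposition 2: common = {P5, P6}, closure = {P1, P4, P5, P6, P7} → lossless.
Decomposition 3: common = {P5}, closure = {P5} → lossy.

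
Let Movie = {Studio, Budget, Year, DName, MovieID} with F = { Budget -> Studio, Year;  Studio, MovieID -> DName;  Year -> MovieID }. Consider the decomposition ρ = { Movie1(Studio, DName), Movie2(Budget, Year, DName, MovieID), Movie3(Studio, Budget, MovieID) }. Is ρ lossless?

Yes

Chase test. Columns are Studio, Budget, Year, DName, MovieID; row i has aⱼ where attribute j ∈ Moviei, else bᵢⱼ.
Initial tableau (one row per fragment):
  row 1: a1 b12 b13 a4 b15
  row 2: b21 a2 a3 a4 a5
  row 3: a1 a2 b33 b34 a5
Rows 2 and 3 agree on Budget; apply Budget→Studio, Year and equate their Studio, Year entries.
Rows 2 and 3 agree on Studio, MovieID; apply Studio, MovieID→DName and equate their DName entries.
Row 2 is now all distinguished symbols — the join is lossless.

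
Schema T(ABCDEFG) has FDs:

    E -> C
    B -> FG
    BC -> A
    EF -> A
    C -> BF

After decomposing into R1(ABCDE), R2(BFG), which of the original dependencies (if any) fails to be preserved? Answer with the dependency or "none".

E → C lies within R1.
B → FG lies within R2.
BC → A lies within R1.
EF → A: restricted closure across fragments reaches A.
C → BF: restricted closure across fragments reaches BF.
Every dependency is enforceable on the fragments, so the decomposition is dependency-preserving.

none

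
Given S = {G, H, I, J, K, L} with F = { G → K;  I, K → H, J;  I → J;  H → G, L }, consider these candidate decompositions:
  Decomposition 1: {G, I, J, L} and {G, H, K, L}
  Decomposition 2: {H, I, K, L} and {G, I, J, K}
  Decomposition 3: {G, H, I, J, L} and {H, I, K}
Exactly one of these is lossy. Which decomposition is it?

Decomposition 1

Decomposition 1: common = {G, L}, closure = {G, K, L} → lossy.
Decomposition 2: common = {I, K}, closure = {G, H, I, J, K, L} → lossless.
Decomposition 3: common = {H, I}, closure = {G, H, I, J, K, L} → lossless.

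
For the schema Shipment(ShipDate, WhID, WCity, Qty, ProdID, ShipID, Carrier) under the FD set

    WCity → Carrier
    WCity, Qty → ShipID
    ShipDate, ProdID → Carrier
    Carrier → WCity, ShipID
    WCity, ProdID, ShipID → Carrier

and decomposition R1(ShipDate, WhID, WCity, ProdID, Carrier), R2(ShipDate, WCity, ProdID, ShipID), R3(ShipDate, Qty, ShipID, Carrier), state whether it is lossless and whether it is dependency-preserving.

Lossless test (chase): Rows 1 and 2 agree on WCity; apply WCity→Carrier and equate their Carrier entries. Rows 1 and 2 agree on Carrier; apply Carrier→WCity, ShipID and equate their WCity, ShipID entries. Rows 1 and 3 agree on Carrier; apply Carrier→WCity, ShipID and equate their WCity, ShipID entries. No row becomes fully distinguished — the join is lossy.
Dependency preservation: WCity, Qty → ShipID; Carrier → WCity, ShipID; WCity, ProdID, ShipID → Carrier are not contained in any single fragment, but the restricted closure of each left-hand side across the fragments still reaches the right-hand side; the remaining FDs each lie inside some fragment. All dependencies are preserved.

lossy but dependency-preserving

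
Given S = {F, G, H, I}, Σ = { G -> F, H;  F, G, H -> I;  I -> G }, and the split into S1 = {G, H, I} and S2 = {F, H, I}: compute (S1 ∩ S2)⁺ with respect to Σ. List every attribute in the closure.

S1 ∩ S2 = {H, I}.
I → G applies, adding G
G → F, H applies, adding F
Closure: {F, G, H, I}.

F, G, H, I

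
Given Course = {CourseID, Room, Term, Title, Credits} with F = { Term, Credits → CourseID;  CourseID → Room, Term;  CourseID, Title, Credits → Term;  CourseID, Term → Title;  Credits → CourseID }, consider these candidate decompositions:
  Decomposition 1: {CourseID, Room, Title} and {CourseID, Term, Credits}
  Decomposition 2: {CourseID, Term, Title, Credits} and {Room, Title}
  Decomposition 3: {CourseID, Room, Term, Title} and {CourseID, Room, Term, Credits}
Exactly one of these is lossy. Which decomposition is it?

Decomposition 2

Decomposition 1: common = {CourseID}, closure = {CourseID, Room, Term, Title} → lossless.
Decomposition 2: common = {Title}, closure = {Title} → lossy.
Decomposition 3: common = {CourseID, Room, Term}, closure = {CourseID, Room, Term, Title} → lossless.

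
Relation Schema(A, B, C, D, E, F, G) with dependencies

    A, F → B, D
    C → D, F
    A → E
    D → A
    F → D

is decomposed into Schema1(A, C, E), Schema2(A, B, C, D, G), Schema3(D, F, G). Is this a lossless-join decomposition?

No

Chase test. Columns are A, B, C, D, E, F, G; row i has aⱼ where attribute j ∈ Schemai, else bᵢⱼ.
Initial tableau (one row per fragment):
  row 1: a1 b12 a3 b14 a5 b16 b17
  row 2: a1 a2 a3 a4 b25 b26 a7
  row 3: b31 b32 b33 a4 b35 a6 a7
Rows 1 and 2 agree on C; apply C→D, F and equate their D, F entries.
Rows 1 and 2 agree on A; apply A→E and equate their E entries.
Rows 1 and 3 agree on D; apply D→A and equate their A entries.
Rows 1 and 2 agree on A, F; apply A, F→B, D and equate their B, D entries.
Rows 1 and 3 agree on A; apply A→E and equate their E entries.
No row becomes fully distinguished — the join is lossy.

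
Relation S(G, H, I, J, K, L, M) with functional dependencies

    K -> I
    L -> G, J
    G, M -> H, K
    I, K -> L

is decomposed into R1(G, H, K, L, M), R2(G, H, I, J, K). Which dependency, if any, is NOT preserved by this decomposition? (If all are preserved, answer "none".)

L -> G, J

Check L → G, J: no single fragment contains all of {G, J, L}, and the restricted closure of {L} across the fragments never reaches {G, J}.
K → I is preserved.
G, M → H, K is preserved.
I, K → L is preserved.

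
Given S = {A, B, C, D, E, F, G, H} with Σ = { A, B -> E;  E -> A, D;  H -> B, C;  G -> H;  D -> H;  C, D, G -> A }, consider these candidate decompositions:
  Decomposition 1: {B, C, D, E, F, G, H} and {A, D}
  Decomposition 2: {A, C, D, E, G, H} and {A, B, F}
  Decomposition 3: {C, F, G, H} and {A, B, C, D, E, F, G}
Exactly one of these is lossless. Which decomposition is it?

Decomposition 1: common = {D}, closure = {B, C, D, H} → lossy.
Decomposition 2: common = {A}, closure = {A} → lossy.
Decomposition 3: common = {C, F, G}, closure = {B, C, F, G, H} → lossless.

Decomposition 3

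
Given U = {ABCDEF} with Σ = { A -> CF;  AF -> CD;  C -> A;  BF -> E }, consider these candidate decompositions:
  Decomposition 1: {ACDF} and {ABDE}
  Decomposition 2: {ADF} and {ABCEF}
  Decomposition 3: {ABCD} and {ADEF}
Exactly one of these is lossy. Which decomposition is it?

Decomposition 1: common = {AD}, closure = {ACDF} → lossless.
Decomposition 2: common = {AF}, closure = {ACDF} → lossless.
Decomposition 3: common = {AD}, closure = {ACDF} → lossy.

Decomposition 3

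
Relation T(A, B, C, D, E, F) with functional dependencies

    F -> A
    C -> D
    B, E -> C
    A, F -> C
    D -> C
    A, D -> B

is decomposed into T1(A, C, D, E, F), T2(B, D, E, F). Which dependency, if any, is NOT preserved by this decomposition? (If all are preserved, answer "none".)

A, D -> B

Check A, D → B: no single fragment contains all of {A, B, D}, and the restricted closure of {A, D} across the fragments never reaches {B}.
F → A is preserved.
C → D is preserved.
B, E → C is preserved.
A, F → C is preserved.
D → C is preserved.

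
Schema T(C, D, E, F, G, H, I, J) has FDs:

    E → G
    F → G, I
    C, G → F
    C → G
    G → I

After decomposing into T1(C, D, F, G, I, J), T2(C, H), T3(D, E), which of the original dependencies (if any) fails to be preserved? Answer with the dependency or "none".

E → G

Check E → G: no single fragment contains all of {E, G}, and the restricted closure of {E} across the fragments never reaches {G}.
F → G, I is preserved.
C, G → F is preserved.
C → G is preserved.
G → I is preserved.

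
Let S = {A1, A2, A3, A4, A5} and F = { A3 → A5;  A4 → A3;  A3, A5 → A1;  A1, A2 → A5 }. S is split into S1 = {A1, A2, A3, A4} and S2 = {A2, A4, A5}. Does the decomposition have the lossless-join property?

Common attributes: S1 ∩ S2 = {A2, A4}.
Closure of {A2, A4}: A4 → A3 applies, adding A3; A3 → A5 applies, adding A5; A3, A5 → A1 applies, adding A1. So (A2, A4)⁺ = {A1, A2, A3, A4, A5}.
This closure contains every attribute of S1, so S1 ∩ S2 → S1. The join is lossless.

Yes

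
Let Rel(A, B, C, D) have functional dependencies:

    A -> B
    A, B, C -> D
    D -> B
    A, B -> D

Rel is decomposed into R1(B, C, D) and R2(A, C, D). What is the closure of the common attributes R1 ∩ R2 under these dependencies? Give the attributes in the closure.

B, C, D

R1 ∩ R2 = {C, D}.
D → B applies, adding B
Closure: {B, C, D}.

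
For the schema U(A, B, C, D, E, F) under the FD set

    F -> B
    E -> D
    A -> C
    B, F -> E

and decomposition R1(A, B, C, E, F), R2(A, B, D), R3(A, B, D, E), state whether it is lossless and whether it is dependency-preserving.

lossless and dependency-preserving

Lossless test (chase): Rows 1 and 3 agree on E; apply E→D and equate their D entries. Rows 1 and 2 agree on A; apply A→C and equate their C entries. Rows 1 and 3 agree on A; apply A→C and equate their C entries. Row 1 is now all distinguished symbols — the join is lossless.
Dependency preservation: every FD's attributes lie within a single fragment, so each can be enforced locally — preserved.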